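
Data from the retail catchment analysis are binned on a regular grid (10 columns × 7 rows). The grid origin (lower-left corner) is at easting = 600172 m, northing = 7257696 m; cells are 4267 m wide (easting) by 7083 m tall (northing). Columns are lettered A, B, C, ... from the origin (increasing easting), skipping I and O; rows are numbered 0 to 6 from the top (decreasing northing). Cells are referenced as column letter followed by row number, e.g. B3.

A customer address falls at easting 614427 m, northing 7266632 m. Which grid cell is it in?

Column index: ⌊(614427 − 600172) / 4267⌋ = ⌊3.341⌋ = 3 → column D
Row offset from origin: ⌊(7266632 − 7257696) / 7083⌋ = ⌊1.262⌋ = 1 → row 5 (counted from top)

D5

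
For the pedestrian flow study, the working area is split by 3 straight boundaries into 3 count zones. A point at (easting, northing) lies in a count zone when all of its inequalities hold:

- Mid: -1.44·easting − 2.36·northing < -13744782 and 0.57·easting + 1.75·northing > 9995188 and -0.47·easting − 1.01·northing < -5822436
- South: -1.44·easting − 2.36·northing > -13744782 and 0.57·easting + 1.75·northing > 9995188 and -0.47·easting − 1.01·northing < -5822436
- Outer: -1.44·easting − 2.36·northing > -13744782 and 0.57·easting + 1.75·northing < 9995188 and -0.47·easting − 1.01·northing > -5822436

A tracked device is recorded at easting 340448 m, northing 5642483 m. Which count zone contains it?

-1.44·340448 − 2.36·5642483 = -13806505.000, which is < -13744782
0.57·340448 + 1.75·5642483 = 10068400.610, which is > 9995188
-0.47·340448 − 1.01·5642483 = -5858918.390, which is < -5822436
This sign pattern matches Mid.

Mid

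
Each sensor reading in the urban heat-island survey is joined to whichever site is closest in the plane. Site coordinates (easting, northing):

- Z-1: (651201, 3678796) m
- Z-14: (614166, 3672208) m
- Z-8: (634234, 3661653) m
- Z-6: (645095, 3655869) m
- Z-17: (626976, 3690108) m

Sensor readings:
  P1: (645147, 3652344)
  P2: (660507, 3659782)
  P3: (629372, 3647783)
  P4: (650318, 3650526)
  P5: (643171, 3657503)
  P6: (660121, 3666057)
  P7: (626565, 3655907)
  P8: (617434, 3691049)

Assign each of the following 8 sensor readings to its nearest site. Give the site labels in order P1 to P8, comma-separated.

Z-6, Z-6, Z-8, Z-6, Z-6, Z-1, Z-8, Z-17

P1 → Z-6 (d²=12428329.00)
P2 → Z-6 (d²=252841313.00)
P3 → Z-8 (d²=216015944.00)
P4 → Z-6 (d²=55827378.00)
P5 → Z-6 (d²=6371732.00)
P6 → Z-1 (d²=241848521.00)
P7 → Z-8 (d²=91830077.00)
P8 → Z-17 (d²=91935245.00)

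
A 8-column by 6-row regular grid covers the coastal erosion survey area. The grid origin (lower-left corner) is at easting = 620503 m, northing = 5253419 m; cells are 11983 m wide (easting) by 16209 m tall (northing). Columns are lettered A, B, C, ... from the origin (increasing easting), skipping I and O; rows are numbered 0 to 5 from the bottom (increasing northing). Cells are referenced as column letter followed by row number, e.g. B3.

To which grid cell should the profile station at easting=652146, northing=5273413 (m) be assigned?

C1

Column index: ⌊(652146 − 620503) / 11983⌋ = ⌊2.641⌋ = 2 → column C
Row offset from origin: ⌊(5273413 − 5253419) / 16209⌋ = ⌊1.234⌋ = 1 → row 1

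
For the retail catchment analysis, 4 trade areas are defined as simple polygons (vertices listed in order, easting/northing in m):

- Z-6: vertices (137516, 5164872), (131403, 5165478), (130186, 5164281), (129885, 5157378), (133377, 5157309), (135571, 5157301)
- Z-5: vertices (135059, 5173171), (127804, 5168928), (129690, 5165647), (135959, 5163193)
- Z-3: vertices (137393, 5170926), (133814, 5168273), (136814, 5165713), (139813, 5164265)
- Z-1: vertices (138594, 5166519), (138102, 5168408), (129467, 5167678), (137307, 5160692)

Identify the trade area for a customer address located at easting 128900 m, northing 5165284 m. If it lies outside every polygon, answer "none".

Cast a ray rightward from (128900, 5165284). For each polygon, the edges (by vertex number in listed order) whose endpoints lie on opposite sides of northing = 5165284, where each meets that height, and whether that is right or left of the point:
Z-6: 1–2 at easting≈133360.0 (right), 2–3 at easting≈131205.8 (right) → 2 crossings.
Z-5: 3–4 at easting≈130617.3 (right), 4–1 at easting≈135770.4 (right) → 2 crossings.
Z-3: 3–4 at easting≈137702.5 (right), 4–1 at easting≈139442.8 (right) → 2 crossings.
Z-1: 3–4 at easting≈132153.7 (right), 4–1 at easting≈138321.2 (right) → 2 crossings.
All counts are even, so the point lies outside every listed polygon.

none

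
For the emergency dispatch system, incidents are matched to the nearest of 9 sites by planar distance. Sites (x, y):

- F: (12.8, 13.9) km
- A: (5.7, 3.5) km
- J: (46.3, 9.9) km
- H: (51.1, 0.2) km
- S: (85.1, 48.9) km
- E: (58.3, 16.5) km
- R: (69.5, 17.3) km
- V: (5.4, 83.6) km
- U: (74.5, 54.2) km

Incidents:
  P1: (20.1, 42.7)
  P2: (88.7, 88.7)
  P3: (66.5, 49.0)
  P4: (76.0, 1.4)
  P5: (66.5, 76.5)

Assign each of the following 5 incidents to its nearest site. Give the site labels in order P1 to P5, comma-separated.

F, U, U, R, U

P1 → F (d²=882.73)
P2 → U (d²=1391.89)
P3 → U (d²=91.04)
P4 → R (d²=295.06)
P5 → U (d²=561.29)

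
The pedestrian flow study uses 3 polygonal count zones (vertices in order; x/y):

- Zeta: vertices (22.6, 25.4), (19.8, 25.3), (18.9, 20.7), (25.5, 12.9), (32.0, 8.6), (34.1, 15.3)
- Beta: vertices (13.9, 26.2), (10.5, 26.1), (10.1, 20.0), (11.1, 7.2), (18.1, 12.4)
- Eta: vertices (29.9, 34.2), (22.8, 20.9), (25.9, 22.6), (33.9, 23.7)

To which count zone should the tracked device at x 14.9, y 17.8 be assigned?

Cast a ray rightward from (14.9, 17.8). For each polygon, the edges (by vertex number in listed order) whose endpoints lie on opposite sides of y = 17.8, where each meets that height, and whether that is right or left of the point:
Zeta: 3–4 at x≈21.35 (right), 6–1 at x≈31.25 (right) → 2 crossings.
Beta: 3–4 at x≈10.27 (left), 5–1 at x≈16.46 (right) → 1 crossing.
Eta: no edge straddles that height → 0 crossings.
Only Beta has an odd count, so the point is inside Beta.

Beta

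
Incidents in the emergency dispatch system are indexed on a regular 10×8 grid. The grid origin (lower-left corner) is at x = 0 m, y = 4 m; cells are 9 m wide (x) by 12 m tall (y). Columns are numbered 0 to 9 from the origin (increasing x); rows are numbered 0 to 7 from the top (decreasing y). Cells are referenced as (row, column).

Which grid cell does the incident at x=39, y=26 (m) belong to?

(6, 4)

Column index: ⌊(39 − 0) / 9⌋ = ⌊4.333⌋ = 4
Row offset from origin: ⌊(26 − 4) / 12⌋ = ⌊1.833⌋ = 1 → row 6 (counted from top)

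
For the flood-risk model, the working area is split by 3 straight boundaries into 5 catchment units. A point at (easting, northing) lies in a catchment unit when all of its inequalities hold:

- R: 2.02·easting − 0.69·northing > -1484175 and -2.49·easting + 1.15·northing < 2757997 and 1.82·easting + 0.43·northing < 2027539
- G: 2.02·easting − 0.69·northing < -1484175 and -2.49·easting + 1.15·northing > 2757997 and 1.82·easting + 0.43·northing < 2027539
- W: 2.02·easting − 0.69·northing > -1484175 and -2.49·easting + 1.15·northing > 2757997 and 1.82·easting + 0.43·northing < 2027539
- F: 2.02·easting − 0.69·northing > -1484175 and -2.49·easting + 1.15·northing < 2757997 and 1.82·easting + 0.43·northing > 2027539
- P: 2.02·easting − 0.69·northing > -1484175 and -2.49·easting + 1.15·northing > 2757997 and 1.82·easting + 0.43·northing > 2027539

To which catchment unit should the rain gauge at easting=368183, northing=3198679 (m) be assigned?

P

2.02·368183 − 0.69·3198679 = -1463358.850, which is > -1484175
-2.49·368183 + 1.15·3198679 = 2761705.180, which is > 2757997
1.82·368183 + 0.43·3198679 = 2045525.030, which is > 2027539
This sign pattern matches P.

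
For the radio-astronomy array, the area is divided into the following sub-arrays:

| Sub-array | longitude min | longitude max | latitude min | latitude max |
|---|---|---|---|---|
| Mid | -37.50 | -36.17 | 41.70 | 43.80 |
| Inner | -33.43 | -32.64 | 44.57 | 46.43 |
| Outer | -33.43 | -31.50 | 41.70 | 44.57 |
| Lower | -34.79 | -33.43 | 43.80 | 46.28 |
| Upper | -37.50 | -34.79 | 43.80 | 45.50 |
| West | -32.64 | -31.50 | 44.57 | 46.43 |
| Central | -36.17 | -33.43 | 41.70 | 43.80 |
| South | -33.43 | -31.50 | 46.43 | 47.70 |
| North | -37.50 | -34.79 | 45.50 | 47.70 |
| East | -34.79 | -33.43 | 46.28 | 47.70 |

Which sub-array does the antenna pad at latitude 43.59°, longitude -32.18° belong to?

The point has longitude = -32.18 and latitude = 43.59.
Only Outer satisfies -33.43 ≤ longitude ≤ -31.50 and 41.70 ≤ latitude ≤ 44.57.

Outer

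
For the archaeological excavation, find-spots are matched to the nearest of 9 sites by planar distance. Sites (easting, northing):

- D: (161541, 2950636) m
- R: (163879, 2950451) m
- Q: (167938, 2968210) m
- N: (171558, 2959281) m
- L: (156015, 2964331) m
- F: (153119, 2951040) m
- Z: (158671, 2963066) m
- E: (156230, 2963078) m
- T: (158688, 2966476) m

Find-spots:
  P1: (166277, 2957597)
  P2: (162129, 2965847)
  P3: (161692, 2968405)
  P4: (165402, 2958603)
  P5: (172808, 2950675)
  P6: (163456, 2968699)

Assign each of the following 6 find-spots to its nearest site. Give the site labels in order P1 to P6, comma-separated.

N, T, T, N, N, Q

P1 → N (d²=30724817.00)
P2 → T (d²=12236122.00)
P3 → T (d²=12745057.00)
P4 → N (d²=38356020.00)
P5 → N (d²=75625736.00)
P6 → Q (d²=20327445.00)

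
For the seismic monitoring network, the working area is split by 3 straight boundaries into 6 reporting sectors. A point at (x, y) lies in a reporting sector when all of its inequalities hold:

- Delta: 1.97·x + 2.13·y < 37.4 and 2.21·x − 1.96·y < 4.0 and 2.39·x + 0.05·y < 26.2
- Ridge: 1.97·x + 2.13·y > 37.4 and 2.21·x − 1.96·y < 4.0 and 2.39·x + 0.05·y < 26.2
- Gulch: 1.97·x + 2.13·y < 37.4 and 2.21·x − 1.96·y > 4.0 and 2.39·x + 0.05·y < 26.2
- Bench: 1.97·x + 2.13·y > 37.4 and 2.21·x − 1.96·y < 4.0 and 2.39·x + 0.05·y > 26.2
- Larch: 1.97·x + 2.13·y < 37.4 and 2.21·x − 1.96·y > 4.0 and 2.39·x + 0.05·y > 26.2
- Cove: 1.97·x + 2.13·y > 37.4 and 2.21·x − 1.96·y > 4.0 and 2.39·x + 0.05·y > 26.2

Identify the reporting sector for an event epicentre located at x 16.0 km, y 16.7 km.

Bench

1.97·16.0 + 2.13·16.7 = 67.091, which is > 37.4
2.21·16.0 − 1.96·16.7 = 2.628, which is < 4.0
2.39·16.0 + 0.05·16.7 = 39.075, which is > 26.2
This sign pattern matches Bench.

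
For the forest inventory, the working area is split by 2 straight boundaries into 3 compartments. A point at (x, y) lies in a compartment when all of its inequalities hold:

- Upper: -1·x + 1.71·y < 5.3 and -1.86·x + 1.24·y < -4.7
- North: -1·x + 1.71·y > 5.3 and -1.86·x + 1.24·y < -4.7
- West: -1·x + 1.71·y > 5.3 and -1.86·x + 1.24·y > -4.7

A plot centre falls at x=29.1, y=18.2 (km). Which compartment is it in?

-1·29.1 + 1.71·18.2 = 2.022, which is < 5.3
-1.86·29.1 + 1.24·18.2 = -31.558, which is < -4.7
This sign pattern matches Upper.

Upper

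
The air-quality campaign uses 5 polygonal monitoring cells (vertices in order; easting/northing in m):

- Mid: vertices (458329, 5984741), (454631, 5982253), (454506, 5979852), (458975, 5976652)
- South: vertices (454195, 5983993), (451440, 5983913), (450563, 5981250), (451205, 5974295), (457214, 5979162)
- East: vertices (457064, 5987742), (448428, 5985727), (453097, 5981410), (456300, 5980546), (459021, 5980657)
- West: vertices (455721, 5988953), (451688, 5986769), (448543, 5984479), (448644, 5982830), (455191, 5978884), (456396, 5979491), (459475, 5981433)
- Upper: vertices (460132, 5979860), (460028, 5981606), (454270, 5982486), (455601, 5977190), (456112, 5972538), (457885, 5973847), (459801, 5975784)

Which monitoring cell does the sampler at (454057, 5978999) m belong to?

South

Cast a ray rightward from (454057, 5978999). For each polygon, the edges (by vertex number in listed order) whose endpoints lie on opposite sides of northing = 5978999, where each meets that height, and whether that is right or left of the point:
Mid: 3–4 at easting≈455697.3 (right), 4–1 at easting≈458787.6 (right) → 2 crossings.
South: 3–4 at easting≈450770.8 (left), 4–5 at easting≈457012.8 (right) → 1 crossing.
East: no edge straddles that height → 0 crossings.
West: 4–5 at easting≈455000.2 (right), 5–6 at easting≈455419.3 (right) → 2 crossings.
Upper: 3–4 at easting≈455146.4 (right), 7–1 at easting≈460062.1 (right) → 2 crossings.
Only South has an odd count, so the point is inside South.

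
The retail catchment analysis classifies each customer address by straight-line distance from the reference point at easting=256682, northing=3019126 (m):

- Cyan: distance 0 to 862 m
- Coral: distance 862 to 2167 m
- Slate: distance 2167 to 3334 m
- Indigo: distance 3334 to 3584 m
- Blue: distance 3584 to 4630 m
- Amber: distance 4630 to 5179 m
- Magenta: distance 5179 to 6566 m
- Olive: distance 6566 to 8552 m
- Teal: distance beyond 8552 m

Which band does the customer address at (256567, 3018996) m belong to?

Cyan

Distance = √((256567−256682)² + (3018996−3019126)²) = √(13225.000 + 16900.000) = 173.566 m.
0 ≤ 173.566 < 862 → Cyan.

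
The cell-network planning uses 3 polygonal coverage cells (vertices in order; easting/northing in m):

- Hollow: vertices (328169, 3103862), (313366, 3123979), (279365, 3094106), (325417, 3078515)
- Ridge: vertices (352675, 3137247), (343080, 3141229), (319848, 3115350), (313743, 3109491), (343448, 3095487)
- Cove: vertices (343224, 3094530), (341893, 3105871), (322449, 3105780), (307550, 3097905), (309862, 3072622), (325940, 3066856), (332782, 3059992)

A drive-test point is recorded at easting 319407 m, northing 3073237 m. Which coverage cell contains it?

Cove

Cast a ray rightward from (319407, 3073237). For each polygon, the edges (by vertex number in listed order) whose endpoints lie on opposite sides of northing = 3073237, where each meets that height, and whether that is right or left of the point:
Hollow: no edge straddles that height → 0 crossings.
Ridge: no edge straddles that height → 0 crossings.
Cove: 4–5 at easting≈309805.8 (left), 7–1 at easting≈336786.4 (right) → 1 crossing.
Only Cove has an odd count, so the point is inside Cove.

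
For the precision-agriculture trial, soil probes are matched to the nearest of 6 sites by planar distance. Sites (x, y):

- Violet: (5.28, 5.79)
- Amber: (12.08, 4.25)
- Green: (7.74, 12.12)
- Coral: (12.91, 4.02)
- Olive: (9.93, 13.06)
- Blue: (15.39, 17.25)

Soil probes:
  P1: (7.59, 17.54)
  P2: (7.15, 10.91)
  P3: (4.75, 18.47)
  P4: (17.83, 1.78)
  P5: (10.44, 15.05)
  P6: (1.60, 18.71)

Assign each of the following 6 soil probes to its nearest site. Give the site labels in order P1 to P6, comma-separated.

P1 → Olive (d²=25.55)
P2 → Green (d²=1.81)
P3 → Green (d²=49.26)
P4 → Coral (d²=29.22)
P5 → Olive (d²=4.22)
P6 → Green (d²=81.13)

Olive, Green, Green, Coral, Olive, Green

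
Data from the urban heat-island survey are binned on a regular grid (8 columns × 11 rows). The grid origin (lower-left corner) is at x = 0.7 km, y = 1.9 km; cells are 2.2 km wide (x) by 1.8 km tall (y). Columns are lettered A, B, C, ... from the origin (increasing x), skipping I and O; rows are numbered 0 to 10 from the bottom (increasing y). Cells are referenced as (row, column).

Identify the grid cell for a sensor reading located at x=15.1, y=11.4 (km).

Column index: ⌊(15.1 − 0.7) / 2.2⌋ = ⌊6.545⌋ = 6 → column G
Row offset from origin: ⌊(11.4 − 1.9) / 1.8⌋ = ⌊5.278⌋ = 5 → row 5

(5, G)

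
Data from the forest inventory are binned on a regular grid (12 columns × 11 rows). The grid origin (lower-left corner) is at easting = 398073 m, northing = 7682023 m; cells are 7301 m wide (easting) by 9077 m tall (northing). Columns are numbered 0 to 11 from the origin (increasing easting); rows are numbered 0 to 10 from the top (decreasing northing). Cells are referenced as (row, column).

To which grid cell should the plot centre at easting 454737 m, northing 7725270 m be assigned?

(6, 7)

Column index: ⌊(454737 − 398073) / 7301⌋ = ⌊7.761⌋ = 7
Row offset from origin: ⌊(7725270 − 7682023) / 9077⌋ = ⌊4.764⌋ = 4 → row 6 (counted from top)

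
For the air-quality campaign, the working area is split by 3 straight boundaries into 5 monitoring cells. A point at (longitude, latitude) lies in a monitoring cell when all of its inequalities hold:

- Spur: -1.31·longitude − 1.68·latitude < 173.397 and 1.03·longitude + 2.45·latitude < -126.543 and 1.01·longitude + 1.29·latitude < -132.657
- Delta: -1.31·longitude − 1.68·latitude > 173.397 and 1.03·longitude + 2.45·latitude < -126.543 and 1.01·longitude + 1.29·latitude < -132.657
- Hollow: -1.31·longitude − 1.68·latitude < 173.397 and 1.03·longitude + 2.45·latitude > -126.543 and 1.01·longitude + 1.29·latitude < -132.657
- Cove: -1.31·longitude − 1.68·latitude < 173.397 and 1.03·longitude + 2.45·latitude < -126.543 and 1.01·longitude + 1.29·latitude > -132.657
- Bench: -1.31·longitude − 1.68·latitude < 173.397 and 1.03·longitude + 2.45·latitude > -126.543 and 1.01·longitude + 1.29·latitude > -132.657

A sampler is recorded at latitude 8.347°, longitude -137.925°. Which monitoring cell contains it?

Bench

-1.31·-137.925 − 1.68·8.347 = 166.659, which is < 173.397
1.03·-137.925 + 2.45·8.347 = -121.613, which is > -126.543
1.01·-137.925 + 1.29·8.347 = -128.537, which is > -132.657
This sign pattern matches Bench.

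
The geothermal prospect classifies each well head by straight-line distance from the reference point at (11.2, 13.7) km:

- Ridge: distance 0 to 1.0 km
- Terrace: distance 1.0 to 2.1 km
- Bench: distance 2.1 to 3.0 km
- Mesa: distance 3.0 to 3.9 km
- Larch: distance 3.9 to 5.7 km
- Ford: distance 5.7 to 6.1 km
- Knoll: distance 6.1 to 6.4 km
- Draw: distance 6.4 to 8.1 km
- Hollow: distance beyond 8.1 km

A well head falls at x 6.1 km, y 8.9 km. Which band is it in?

Draw

Distance = √((6.1−11.2)² + (8.9−13.7)²) = √(26.010 + 23.040) = 7.004 km.
6.4 ≤ 7.004 < 8.1 → Draw.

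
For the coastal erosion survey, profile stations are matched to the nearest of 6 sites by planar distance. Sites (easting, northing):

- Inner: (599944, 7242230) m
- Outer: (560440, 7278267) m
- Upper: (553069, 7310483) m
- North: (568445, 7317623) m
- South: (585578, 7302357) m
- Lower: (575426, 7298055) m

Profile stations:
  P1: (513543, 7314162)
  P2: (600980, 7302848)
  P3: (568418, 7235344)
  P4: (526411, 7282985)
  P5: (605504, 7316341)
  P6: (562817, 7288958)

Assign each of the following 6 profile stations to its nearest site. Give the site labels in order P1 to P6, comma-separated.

P1 → Upper (d²=1575839717.00)
P2 → South (d²=237462685.00)
P3 → Inner (d²=1041305672.00)
P4 → Outer (d²=1180232365.00)
P5 → South (d²=592597732.00)
P6 → Outer (d²=119947610.00)

Upper, South, Inner, Outer, South, Outer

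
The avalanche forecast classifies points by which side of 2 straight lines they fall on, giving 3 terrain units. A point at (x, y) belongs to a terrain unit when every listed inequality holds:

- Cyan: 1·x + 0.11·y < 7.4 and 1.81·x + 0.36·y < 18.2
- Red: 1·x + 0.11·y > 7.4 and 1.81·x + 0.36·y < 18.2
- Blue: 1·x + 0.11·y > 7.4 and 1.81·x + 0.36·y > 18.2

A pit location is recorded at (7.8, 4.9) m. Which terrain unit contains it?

1·7.8 + 0.11·4.9 = 8.339, which is > 7.4
1.81·7.8 + 0.36·4.9 = 15.882, which is < 18.2
This sign pattern matches Red.

Red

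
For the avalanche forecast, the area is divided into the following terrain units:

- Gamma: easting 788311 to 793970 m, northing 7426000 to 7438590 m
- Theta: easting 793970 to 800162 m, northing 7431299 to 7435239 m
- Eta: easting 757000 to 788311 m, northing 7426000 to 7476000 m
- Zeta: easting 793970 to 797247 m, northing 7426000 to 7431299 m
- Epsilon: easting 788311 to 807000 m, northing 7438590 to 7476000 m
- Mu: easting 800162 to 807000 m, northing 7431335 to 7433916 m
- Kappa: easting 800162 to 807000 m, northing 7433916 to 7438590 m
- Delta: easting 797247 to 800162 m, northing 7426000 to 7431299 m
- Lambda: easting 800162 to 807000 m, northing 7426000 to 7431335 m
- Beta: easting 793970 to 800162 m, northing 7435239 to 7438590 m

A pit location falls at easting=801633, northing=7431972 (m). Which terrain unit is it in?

The point has easting = 801633 and northing = 7431972.
Only Mu satisfies 800162 ≤ easting ≤ 807000 and 7431335 ≤ northing ≤ 7433916.

Mu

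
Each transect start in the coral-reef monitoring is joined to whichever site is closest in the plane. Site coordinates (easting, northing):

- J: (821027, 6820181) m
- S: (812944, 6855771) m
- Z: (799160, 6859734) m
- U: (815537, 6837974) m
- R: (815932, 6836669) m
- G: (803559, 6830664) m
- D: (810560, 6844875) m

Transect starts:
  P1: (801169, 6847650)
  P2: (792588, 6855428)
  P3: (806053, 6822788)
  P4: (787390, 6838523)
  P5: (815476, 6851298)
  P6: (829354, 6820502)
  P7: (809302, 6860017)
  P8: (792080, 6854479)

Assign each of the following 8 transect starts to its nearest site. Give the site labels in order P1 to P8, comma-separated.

P1 → D (d²=95891506.00)
P2 → Z (d²=61732820.00)
P3 → G (d²=68251412.00)
P4 → G (d²=323200442.00)
P5 → S (d²=26418753.00)
P6 → J (d²=69441970.00)
P7 → S (d²=31292680.00)
P8 → Z (d²=77741425.00)

D, Z, G, G, S, J, S, Z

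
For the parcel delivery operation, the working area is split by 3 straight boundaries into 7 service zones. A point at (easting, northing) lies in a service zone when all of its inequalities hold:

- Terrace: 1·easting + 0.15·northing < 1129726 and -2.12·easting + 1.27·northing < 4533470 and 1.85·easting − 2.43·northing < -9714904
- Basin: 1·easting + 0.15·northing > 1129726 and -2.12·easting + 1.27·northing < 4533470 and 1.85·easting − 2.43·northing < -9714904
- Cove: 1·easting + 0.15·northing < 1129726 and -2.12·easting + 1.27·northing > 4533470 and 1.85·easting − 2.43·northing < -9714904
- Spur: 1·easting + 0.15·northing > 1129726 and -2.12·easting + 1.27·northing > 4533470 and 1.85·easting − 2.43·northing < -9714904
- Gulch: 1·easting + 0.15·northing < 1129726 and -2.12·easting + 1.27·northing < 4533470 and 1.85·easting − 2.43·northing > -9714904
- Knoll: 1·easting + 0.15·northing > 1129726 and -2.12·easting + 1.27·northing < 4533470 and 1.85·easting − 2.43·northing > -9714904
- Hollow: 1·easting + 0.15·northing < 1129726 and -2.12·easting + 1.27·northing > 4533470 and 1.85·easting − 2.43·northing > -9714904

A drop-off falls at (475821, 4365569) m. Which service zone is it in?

1·475821 + 0.15·4365569 = 1130656.350, which is > 1129726
-2.12·475821 + 1.27·4365569 = 4535532.110, which is > 4533470
1.85·475821 − 2.43·4365569 = -9728063.820, which is < -9714904
This sign pattern matches Spur.

Spur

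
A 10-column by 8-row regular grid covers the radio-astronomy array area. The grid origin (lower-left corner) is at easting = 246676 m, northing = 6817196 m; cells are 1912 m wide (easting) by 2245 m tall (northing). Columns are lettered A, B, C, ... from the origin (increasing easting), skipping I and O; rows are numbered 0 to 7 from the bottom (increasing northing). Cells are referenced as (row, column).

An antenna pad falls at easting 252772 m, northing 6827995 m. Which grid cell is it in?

Column index: ⌊(252772 − 246676) / 1912⌋ = ⌊3.188⌋ = 3 → column D
Row offset from origin: ⌊(6827995 − 6817196) / 2245⌋ = ⌊4.810⌋ = 4 → row 4

(4, D)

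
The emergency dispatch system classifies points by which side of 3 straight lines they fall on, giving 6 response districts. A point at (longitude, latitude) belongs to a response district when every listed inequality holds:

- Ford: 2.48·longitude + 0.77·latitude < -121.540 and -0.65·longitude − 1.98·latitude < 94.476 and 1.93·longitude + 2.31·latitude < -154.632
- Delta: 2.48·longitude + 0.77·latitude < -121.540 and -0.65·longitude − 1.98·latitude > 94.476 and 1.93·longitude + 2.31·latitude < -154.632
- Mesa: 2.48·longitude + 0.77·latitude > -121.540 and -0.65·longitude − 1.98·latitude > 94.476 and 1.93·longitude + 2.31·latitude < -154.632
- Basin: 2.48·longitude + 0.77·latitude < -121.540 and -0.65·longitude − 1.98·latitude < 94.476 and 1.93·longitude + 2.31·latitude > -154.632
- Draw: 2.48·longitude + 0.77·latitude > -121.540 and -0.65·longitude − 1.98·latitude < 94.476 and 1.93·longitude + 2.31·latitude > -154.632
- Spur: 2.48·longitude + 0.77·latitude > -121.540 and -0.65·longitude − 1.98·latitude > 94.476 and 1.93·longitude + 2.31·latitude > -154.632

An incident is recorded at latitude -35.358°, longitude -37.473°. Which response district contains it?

2.48·-37.473 + 0.77·-35.358 = -120.159, which is > -121.540
-0.65·-37.473 − 1.98·-35.358 = 94.366, which is < 94.476
1.93·-37.473 + 2.31·-35.358 = -154.000, which is > -154.632
This sign pattern matches Draw.

Draw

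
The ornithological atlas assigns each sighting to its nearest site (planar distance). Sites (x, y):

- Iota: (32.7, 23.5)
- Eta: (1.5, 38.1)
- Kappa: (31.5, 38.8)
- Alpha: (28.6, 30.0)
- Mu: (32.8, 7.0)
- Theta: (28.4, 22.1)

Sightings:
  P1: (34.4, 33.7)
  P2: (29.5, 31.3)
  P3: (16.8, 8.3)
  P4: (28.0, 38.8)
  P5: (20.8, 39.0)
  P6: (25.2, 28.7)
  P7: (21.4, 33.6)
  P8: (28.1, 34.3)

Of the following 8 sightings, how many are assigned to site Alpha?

4

P1 → Kappa
P2 → Alpha
P3 → Mu
P4 → Kappa
P5 → Kappa
P6 → Alpha
P7 → Alpha
P8 → Alpha
4 of the 8 go to Alpha.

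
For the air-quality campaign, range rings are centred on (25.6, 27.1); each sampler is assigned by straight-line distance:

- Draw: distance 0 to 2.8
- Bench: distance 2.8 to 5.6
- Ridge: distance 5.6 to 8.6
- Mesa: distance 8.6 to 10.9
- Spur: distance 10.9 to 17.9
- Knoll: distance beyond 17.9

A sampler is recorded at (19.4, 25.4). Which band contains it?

Distance = √((19.4−25.6)² + (25.4−27.1)²) = √(38.440 + 2.890) = 6.429.
5.6 ≤ 6.429 < 8.6 → Ridge.

Ridge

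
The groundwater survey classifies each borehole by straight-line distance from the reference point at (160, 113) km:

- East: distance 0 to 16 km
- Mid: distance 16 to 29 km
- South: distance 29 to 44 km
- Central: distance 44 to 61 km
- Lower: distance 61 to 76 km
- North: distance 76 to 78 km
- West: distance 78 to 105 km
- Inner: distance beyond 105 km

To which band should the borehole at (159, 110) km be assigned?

Distance = √((159−160)² + (110−113)²) = √(1.000 + 9.000) = 3.162 km.
0 ≤ 3.162 < 16 → East.

East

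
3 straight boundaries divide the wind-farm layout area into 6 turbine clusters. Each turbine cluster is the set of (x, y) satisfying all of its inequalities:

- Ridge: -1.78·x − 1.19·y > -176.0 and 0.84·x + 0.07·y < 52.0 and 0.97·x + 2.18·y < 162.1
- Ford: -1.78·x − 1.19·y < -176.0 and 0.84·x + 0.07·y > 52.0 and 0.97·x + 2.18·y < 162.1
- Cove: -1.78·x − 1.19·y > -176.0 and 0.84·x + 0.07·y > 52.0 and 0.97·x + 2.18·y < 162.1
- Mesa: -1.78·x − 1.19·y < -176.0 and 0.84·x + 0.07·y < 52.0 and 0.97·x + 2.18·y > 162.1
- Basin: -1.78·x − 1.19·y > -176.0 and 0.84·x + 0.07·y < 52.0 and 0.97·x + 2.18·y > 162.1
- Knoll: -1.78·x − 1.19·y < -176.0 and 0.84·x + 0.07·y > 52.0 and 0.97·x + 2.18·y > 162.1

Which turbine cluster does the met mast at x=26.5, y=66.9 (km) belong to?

-1.78·26.5 − 1.19·66.9 = -126.781, which is > -176.0
0.84·26.5 + 0.07·66.9 = 26.943, which is < 52.0
0.97·26.5 + 2.18·66.9 = 171.547, which is > 162.1
This sign pattern matches Basin.

Basin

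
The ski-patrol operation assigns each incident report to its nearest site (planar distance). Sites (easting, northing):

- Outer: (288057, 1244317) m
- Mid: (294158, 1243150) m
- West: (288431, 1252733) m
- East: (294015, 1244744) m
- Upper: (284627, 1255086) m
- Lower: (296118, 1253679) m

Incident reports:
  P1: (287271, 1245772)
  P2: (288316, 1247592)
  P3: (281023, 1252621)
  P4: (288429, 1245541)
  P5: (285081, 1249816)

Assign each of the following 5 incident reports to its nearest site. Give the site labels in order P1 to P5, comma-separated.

P1 → Outer (d²=2734821.00)
P2 → Outer (d²=10792706.00)
P3 → Upper (d²=19065041.00)
P4 → Outer (d²=1636560.00)
P5 → West (d²=19731389.00)

Outer, Outer, Upper, Outer, West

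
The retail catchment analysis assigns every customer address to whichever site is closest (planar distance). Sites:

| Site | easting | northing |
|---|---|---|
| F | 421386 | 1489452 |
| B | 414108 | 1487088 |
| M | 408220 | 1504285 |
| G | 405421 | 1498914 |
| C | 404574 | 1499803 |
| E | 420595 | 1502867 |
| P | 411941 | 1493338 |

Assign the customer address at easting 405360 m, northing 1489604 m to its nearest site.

Squared distances to each site:
F: 256855780.000; B: 82857760.000; M: 223711361.000; G: 86679821.000; C: 104637397.000; E: 408012394.000; P: 57252317.000.
Minimum at P.

P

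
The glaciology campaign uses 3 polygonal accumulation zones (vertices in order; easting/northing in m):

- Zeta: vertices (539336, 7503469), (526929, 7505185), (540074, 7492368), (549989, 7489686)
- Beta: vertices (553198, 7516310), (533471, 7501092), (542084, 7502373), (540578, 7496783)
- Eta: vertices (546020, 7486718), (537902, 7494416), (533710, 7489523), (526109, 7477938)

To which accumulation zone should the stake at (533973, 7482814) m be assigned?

Cast a ray rightward from (533973, 7482814). For each polygon, the edges (by vertex number in listed order) whose endpoints lie on opposite sides of northing = 7482814, where each meets that height, and whether that is right or left of the point:
Zeta: no edge straddles that height → 0 crossings.
Beta: no edge straddles that height → 0 crossings.
Eta: 3–4 at easting≈529308.2 (left), 4–1 at easting≈537166.6 (right) → 1 crossing.
Only Eta has an odd count, so the point is inside Eta.

Eta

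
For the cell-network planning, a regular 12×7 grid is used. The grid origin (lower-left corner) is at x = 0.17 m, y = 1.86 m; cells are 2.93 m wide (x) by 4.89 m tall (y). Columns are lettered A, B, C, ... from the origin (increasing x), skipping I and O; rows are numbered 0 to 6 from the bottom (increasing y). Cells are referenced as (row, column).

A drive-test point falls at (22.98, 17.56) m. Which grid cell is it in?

(3, H)

Column index: ⌊(22.98 − 0.17) / 2.93⌋ = ⌊7.785⌋ = 7 → column H
Row offset from origin: ⌊(17.56 − 1.86) / 4.89⌋ = ⌊3.211⌋ = 3 → row 3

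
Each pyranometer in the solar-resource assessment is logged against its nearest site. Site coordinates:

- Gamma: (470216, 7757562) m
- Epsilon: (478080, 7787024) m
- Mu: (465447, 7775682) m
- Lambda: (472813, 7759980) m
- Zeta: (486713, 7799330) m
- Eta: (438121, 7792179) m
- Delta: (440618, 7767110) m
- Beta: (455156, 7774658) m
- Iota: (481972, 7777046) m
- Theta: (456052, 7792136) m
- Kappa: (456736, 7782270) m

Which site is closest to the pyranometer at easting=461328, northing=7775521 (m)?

Mu

Squared distances to each site:
Gamma: 401522225.000; Epsilon: 412948513.000; Mu: 16992082.000; Lambda: 373427906.000; Zeta: 1211266706.000; Eta: 816053813.000; Delta: 499649021.000; Beta: 38838353.000; Iota: 428500361.000; Theta: 303894401.000; Kappa: 66635465.000.
Minimum at Mu.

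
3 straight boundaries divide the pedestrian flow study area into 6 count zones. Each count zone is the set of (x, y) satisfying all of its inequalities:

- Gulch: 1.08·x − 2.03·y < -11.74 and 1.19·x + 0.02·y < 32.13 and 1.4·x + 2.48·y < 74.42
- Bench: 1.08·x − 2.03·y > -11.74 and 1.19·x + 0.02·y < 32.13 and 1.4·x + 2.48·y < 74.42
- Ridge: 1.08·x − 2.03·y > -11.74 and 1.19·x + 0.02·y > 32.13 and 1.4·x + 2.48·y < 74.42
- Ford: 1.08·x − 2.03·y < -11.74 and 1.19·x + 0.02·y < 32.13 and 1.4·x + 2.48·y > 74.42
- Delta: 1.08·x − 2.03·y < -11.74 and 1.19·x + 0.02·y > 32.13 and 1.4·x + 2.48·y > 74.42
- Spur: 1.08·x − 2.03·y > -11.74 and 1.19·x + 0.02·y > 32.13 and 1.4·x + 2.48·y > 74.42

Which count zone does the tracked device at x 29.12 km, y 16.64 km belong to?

Spur

1.08·29.12 − 2.03·16.64 = -2.330, which is > -11.74
1.19·29.12 + 0.02·16.64 = 34.986, which is > 32.13
1.4·29.12 + 2.48·16.64 = 82.035, which is > 74.42
This sign pattern matches Spur.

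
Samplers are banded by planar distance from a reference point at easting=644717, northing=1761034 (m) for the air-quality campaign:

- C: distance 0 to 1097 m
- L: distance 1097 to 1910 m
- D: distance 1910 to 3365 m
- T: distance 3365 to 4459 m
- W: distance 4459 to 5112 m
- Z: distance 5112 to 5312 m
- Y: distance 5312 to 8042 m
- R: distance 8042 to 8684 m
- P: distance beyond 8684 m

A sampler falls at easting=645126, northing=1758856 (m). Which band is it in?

Distance = √((645126−644717)² + (1758856−1761034)²) = √(167281.000 + 4743684.000) = 2216.070 m.
1910 ≤ 2216.070 < 3365 → D.

D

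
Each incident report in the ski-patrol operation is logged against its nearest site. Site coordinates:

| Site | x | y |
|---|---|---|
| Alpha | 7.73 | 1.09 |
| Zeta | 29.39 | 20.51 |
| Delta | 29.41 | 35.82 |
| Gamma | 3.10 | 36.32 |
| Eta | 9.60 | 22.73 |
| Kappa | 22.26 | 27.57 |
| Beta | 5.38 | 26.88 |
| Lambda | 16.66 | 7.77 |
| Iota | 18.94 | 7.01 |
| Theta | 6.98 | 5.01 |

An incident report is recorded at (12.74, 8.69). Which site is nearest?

Squared distances to each site:
Alpha: 82.860; Zeta: 416.935; Delta: 1013.926; Gamma: 856.347; Eta: 206.981; Kappa: 447.085; Beta: 385.046; Lambda: 16.213; Iota: 41.262; Theta: 46.720.
Minimum at Lambda.

Lambda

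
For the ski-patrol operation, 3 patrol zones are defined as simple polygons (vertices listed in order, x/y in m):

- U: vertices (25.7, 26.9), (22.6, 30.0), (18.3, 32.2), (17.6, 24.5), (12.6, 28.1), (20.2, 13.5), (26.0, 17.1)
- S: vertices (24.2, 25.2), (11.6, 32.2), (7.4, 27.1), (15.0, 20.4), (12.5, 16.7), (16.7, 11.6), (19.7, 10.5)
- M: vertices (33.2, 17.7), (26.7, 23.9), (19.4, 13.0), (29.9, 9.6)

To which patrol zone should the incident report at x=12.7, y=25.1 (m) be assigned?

S

Cast a ray rightward from (12.7, 25.1). For each polygon, the edges (by vertex number in listed order) whose endpoints lie on opposite sides of y = 25.1, where each meets that height, and whether that is right or left of the point:
U: 3–4 at x≈17.65 (right), 4–5 at x≈16.77 (right), 5–6 at x≈14.16 (right), 7–1 at x≈25.76 (right) → 4 crossings.
S: 3–4 at x≈9.67 (left), 7–1 at x≈24.17 (right) → 1 crossing.
M: no edge straddles that height → 0 crossings.
Only S has an odd count, so the point is inside S.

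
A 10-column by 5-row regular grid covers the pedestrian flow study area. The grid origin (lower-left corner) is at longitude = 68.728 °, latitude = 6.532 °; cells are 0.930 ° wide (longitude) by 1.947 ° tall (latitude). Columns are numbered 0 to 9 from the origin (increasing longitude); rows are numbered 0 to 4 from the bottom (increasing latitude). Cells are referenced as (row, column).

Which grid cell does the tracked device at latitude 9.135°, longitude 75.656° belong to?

(1, 7)

Column index: ⌊(75.656 − 68.728) / 0.930⌋ = ⌊7.449⌋ = 7
Row offset from origin: ⌊(9.135 − 6.532) / 1.947⌋ = ⌊1.337⌋ = 1 → row 1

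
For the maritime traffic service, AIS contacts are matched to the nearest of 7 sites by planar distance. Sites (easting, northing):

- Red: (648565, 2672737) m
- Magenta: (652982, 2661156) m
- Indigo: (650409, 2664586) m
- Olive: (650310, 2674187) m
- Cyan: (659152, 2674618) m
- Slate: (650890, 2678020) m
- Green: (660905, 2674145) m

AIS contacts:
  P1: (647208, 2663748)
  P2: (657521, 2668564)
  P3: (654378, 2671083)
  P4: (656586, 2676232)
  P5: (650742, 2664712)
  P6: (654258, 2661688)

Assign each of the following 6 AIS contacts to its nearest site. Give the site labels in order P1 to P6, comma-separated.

Indigo, Cyan, Olive, Cyan, Indigo, Magenta

P1 → Indigo (d²=10948645.00)
P2 → Cyan (d²=39311077.00)
P3 → Olive (d²=26183440.00)
P4 → Cyan (d²=9189352.00)
P5 → Indigo (d²=126765.00)
P6 → Magenta (d²=1911200.00)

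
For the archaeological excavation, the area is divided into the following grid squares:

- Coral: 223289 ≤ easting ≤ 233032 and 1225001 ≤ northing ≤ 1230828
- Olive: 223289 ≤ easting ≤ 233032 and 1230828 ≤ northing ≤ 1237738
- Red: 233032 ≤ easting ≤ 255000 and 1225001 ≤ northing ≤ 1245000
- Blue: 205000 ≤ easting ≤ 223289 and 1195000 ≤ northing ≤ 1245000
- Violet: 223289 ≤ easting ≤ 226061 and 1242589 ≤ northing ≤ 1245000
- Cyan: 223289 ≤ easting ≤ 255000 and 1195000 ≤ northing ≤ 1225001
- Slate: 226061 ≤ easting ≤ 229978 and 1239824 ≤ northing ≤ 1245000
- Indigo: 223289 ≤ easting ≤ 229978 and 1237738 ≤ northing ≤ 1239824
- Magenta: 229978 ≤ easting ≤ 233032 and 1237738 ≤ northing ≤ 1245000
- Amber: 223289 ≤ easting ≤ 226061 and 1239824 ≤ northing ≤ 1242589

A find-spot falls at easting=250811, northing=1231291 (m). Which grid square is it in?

The point has easting = 250811 and northing = 1231291.
Only Red satisfies 233032 ≤ easting ≤ 255000 and 1225001 ≤ northing ≤ 1245000.

Red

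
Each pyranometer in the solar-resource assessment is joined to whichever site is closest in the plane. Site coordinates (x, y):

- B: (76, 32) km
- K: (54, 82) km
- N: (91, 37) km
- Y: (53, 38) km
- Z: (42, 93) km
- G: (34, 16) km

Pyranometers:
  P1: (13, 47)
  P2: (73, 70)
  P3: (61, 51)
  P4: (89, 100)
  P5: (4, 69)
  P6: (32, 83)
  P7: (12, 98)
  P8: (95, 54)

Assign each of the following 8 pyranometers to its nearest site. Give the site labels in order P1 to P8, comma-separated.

G, K, Y, K, Z, Z, Z, N

P1 → G (d²=1402.00)
P2 → K (d²=505.00)
P3 → Y (d²=233.00)
P4 → K (d²=1549.00)
P5 → Z (d²=2020.00)
P6 → Z (d²=200.00)
P7 → Z (d²=925.00)
P8 → N (d²=305.00)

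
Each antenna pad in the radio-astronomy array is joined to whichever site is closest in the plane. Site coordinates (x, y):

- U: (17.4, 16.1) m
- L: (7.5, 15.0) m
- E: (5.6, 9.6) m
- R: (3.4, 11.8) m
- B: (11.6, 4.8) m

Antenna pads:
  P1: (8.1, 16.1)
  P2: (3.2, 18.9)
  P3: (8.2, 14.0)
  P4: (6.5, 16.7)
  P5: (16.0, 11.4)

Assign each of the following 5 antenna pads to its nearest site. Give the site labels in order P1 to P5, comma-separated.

L, L, L, L, U

P1 → L (d²=1.57)
P2 → L (d²=33.70)
P3 → L (d²=1.49)
P4 → L (d²=3.89)
P5 → U (d²=24.05)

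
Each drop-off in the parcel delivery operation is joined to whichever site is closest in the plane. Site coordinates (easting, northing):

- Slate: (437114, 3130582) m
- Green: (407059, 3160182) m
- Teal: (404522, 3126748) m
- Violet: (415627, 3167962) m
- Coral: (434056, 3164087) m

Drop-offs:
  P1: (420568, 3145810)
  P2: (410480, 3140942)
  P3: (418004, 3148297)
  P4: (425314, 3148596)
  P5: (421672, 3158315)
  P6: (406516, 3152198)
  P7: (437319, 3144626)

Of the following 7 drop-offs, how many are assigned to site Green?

3

P1 → Green
P2 → Teal
P3 → Green
P4 → Coral
P5 → Violet
P6 → Green
P7 → Slate
3 of the 7 go to Green.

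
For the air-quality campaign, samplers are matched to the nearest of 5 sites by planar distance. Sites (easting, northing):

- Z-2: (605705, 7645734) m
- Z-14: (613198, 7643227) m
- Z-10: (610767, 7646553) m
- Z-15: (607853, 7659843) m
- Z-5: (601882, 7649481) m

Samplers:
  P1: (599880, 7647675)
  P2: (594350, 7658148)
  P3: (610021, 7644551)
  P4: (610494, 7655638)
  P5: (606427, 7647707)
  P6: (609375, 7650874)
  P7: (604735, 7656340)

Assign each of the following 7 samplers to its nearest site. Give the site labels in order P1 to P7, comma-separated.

Z-5, Z-5, Z-10, Z-15, Z-2, Z-10, Z-15

P1 → Z-5 (d²=7269640.00)
P2 → Z-5 (d²=131847913.00)
P3 → Z-10 (d²=4564520.00)
P4 → Z-15 (d²=24656906.00)
P5 → Z-2 (d²=4414013.00)
P6 → Z-10 (d²=20608705.00)
P7 → Z-15 (d²=21992933.00)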